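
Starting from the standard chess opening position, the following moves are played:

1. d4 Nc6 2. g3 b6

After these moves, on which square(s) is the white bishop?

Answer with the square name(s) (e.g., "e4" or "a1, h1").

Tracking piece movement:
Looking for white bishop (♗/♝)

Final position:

  a b c d e f g h
  ─────────────────
8│♜ · ♝ ♛ ♚ ♝ ♞ ♜│8
7│♟ · ♟ ♟ ♟ ♟ ♟ ♟│7
6│· ♟ ♞ · · · · ·│6
5│· · · · · · · ·│5
4│· · · ♙ · · · ·│4
3│· · · · · · ♙ ·│3
2│♙ ♙ ♙ · ♙ ♙ · ♙│2
1│♖ ♘ ♗ ♕ ♔ ♗ ♘ ♖│1
  ─────────────────
  a b c d e f g h


c1, f1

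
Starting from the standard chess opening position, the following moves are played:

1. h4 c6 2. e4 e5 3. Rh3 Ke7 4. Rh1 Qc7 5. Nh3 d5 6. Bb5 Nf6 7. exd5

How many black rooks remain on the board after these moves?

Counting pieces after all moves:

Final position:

  a b c d e f g h
  ─────────────────
8│♜ ♞ ♝ · · ♝ · ♜│8
7│♟ ♟ ♛ · ♚ ♟ ♟ ♟│7
6│· · ♟ · · ♞ · ·│6
5│· ♗ · ♙ ♟ · · ·│5
4│· · · · · · · ♙│4
3│· · · · · · · ♘│3
2│♙ ♙ ♙ ♙ · ♙ ♙ ·│2
1│♖ ♘ ♗ ♕ ♔ · · ♖│1
  ─────────────────
  a b c d e f g h


2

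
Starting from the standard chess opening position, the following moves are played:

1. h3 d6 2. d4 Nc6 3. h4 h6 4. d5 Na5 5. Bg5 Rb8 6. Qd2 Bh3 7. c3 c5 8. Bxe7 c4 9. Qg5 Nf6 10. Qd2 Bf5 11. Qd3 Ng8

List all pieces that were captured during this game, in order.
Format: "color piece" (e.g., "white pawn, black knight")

Tracking captures:
  Bxe7: captured black pawn

black pawn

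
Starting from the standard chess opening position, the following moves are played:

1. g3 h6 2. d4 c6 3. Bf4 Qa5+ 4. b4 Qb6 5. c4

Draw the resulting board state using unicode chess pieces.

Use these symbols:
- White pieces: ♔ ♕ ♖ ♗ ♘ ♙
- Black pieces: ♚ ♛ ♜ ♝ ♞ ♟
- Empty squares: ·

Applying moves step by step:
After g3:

♜ ♞ ♝ ♛ ♚ ♝ ♞ ♜
♟ ♟ ♟ ♟ ♟ ♟ ♟ ♟
· · · · · · · ·
· · · · · · · ·
· · · · · · · ·
· · · · · · ♙ ·
♙ ♙ ♙ ♙ ♙ ♙ · ♙
♖ ♘ ♗ ♕ ♔ ♗ ♘ ♖


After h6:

♜ ♞ ♝ ♛ ♚ ♝ ♞ ♜
♟ ♟ ♟ ♟ ♟ ♟ ♟ ·
· · · · · · · ♟
· · · · · · · ·
· · · · · · · ·
· · · · · · ♙ ·
♙ ♙ ♙ ♙ ♙ ♙ · ♙
♖ ♘ ♗ ♕ ♔ ♗ ♘ ♖


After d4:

♜ ♞ ♝ ♛ ♚ ♝ ♞ ♜
♟ ♟ ♟ ♟ ♟ ♟ ♟ ·
· · · · · · · ♟
· · · · · · · ·
· · · ♙ · · · ·
· · · · · · ♙ ·
♙ ♙ ♙ · ♙ ♙ · ♙
♖ ♘ ♗ ♕ ♔ ♗ ♘ ♖


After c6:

♜ ♞ ♝ ♛ ♚ ♝ ♞ ♜
♟ ♟ · ♟ ♟ ♟ ♟ ·
· · ♟ · · · · ♟
· · · · · · · ·
· · · ♙ · · · ·
· · · · · · ♙ ·
♙ ♙ ♙ · ♙ ♙ · ♙
♖ ♘ ♗ ♕ ♔ ♗ ♘ ♖


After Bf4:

♜ ♞ ♝ ♛ ♚ ♝ ♞ ♜
♟ ♟ · ♟ ♟ ♟ ♟ ·
· · ♟ · · · · ♟
· · · · · · · ·
· · · ♙ · ♗ · ·
· · · · · · ♙ ·
♙ ♙ ♙ · ♙ ♙ · ♙
♖ ♘ · ♕ ♔ ♗ ♘ ♖


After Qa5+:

♜ ♞ ♝ · ♚ ♝ ♞ ♜
♟ ♟ · ♟ ♟ ♟ ♟ ·
· · ♟ · · · · ♟
♛ · · · · · · ·
· · · ♙ · ♗ · ·
· · · · · · ♙ ·
♙ ♙ ♙ · ♙ ♙ · ♙
♖ ♘ · ♕ ♔ ♗ ♘ ♖


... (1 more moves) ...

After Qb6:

♜ ♞ ♝ · ♚ ♝ ♞ ♜
♟ ♟ · ♟ ♟ ♟ ♟ ·
· ♛ ♟ · · · · ♟
· · · · · · · ·
· ♙ · ♙ · ♗ · ·
· · · · · · ♙ ·
♙ · ♙ · ♙ ♙ · ♙
♖ ♘ · ♕ ♔ ♗ ♘ ♖


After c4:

♜ ♞ ♝ · ♚ ♝ ♞ ♜
♟ ♟ · ♟ ♟ ♟ ♟ ·
· ♛ ♟ · · · · ♟
· · · · · · · ·
· ♙ ♙ ♙ · ♗ · ·
· · · · · · ♙ ·
♙ · · · ♙ ♙ · ♙
♖ ♘ · ♕ ♔ ♗ ♘ ♖



  a b c d e f g h
  ─────────────────
8│♜ ♞ ♝ · ♚ ♝ ♞ ♜│8
7│♟ ♟ · ♟ ♟ ♟ ♟ ·│7
6│· ♛ ♟ · · · · ♟│6
5│· · · · · · · ·│5
4│· ♙ ♙ ♙ · ♗ · ·│4
3│· · · · · · ♙ ·│3
2│♙ · · · ♙ ♙ · ♙│2
1│♖ ♘ · ♕ ♔ ♗ ♘ ♖│1
  ─────────────────
  a b c d e f g h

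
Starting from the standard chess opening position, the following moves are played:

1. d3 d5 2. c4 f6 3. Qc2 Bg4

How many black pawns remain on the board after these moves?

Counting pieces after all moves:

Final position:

  a b c d e f g h
  ─────────────────
8│♜ ♞ · ♛ ♚ ♝ ♞ ♜│8
7│♟ ♟ ♟ · ♟ · ♟ ♟│7
6│· · · · · ♟ · ·│6
5│· · · ♟ · · · ·│5
4│· · ♙ · · · ♝ ·│4
3│· · · ♙ · · · ·│3
2│♙ ♙ ♕ · ♙ ♙ ♙ ♙│2
1│♖ ♘ ♗ · ♔ ♗ ♘ ♖│1
  ─────────────────
  a b c d e f g h


8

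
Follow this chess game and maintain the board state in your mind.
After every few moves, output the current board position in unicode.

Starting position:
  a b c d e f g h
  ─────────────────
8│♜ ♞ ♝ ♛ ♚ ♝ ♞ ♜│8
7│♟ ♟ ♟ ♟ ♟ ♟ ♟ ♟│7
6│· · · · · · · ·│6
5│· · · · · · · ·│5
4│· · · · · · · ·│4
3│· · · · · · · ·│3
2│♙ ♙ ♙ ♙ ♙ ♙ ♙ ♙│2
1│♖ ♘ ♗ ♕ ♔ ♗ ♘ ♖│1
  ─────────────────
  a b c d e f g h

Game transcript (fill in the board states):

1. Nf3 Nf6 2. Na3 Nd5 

  a b c d e f g h
  ─────────────────
8│♜ ♞ ♝ ♛ ♚ ♝ · ♜│8
7│♟ ♟ ♟ ♟ ♟ ♟ ♟ ♟│7
6│· · · · · · · ·│6
5│· · · ♞ · · · ·│5
4│· · · · · · · ·│4
3│♘ · · · · ♘ · ·│3
2│♙ ♙ ♙ ♙ ♙ ♙ ♙ ♙│2
1│♖ · ♗ ♕ ♔ ♗ · ♖│1
  ─────────────────
  a b c d e f g h

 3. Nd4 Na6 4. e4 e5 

  a b c d e f g h
  ─────────────────
8│♜ · ♝ ♛ ♚ ♝ · ♜│8
7│♟ ♟ ♟ ♟ · ♟ ♟ ♟│7
6│♞ · · · · · · ·│6
5│· · · ♞ ♟ · · ·│5
4│· · · ♘ ♙ · · ·│4
3│♘ · · · · · · ·│3
2│♙ ♙ ♙ ♙ · ♙ ♙ ♙│2
1│♖ · ♗ ♕ ♔ ♗ · ♖│1
  ─────────────────
  a b c d e f g h

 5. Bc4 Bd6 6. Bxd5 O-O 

  a b c d e f g h
  ─────────────────
8│♜ · ♝ ♛ · ♜ ♚ ·│8
7│♟ ♟ ♟ ♟ · ♟ ♟ ♟│7
6│♞ · · ♝ · · · ·│6
5│· · · ♗ ♟ · · ·│5
4│· · · ♘ ♙ · · ·│4
3│♘ · · · · · · ·│3
2│♙ ♙ ♙ ♙ · ♙ ♙ ♙│2
1│♖ · ♗ ♕ ♔ · · ♖│1
  ─────────────────
  a b c d e f g h

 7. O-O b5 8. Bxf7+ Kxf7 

  a b c d e f g h
  ─────────────────
8│♜ · ♝ ♛ · ♜ · ·│8
7│♟ · ♟ ♟ · ♚ ♟ ♟│7
6│♞ · · ♝ · · · ·│6
5│· ♟ · · ♟ · · ·│5
4│· · · ♘ ♙ · · ·│4
3│♘ · · · · · · ·│3
2│♙ ♙ ♙ ♙ · ♙ ♙ ♙│2
1│♖ · ♗ ♕ · ♖ ♔ ·│1
  ─────────────────
  a b c d e f g h

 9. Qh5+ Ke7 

  a b c d e f g h
  ─────────────────
8│♜ · ♝ ♛ · ♜ · ·│8
7│♟ · ♟ ♟ ♚ · ♟ ♟│7
6│♞ · · ♝ · · · ·│6
5│· ♟ · · ♟ · · ♕│5
4│· · · ♘ ♙ · · ·│4
3│♘ · · · · · · ·│3
2│♙ ♙ ♙ ♙ · ♙ ♙ ♙│2
1│♖ · ♗ · · ♖ ♔ ·│1
  ─────────────────
  a b c d e f g h


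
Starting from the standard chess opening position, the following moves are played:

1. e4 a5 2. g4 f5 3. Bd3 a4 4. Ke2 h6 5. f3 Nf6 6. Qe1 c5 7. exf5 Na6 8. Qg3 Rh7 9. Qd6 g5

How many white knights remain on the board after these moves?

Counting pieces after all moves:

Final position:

  a b c d e f g h
  ─────────────────
8│♜ · ♝ ♛ ♚ ♝ · ·│8
7│· ♟ · ♟ ♟ · · ♜│7
6│♞ · · ♕ · ♞ · ♟│6
5│· · ♟ · · ♙ ♟ ·│5
4│♟ · · · · · ♙ ·│4
3│· · · ♗ · ♙ · ·│3
2│♙ ♙ ♙ ♙ ♔ · · ♙│2
1│♖ ♘ ♗ · · · ♘ ♖│1
  ─────────────────
  a b c d e f g h


2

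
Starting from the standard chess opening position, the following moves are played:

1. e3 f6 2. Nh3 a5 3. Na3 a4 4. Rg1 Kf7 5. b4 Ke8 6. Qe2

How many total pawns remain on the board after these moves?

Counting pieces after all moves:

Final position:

  a b c d e f g h
  ─────────────────
8│♜ ♞ ♝ ♛ ♚ ♝ ♞ ♜│8
7│· ♟ ♟ ♟ ♟ · ♟ ♟│7
6│· · · · · ♟ · ·│6
5│· · · · · · · ·│5
4│♟ ♙ · · · · · ·│4
3│♘ · · · ♙ · · ♘│3
2│♙ · ♙ ♙ ♕ ♙ ♙ ♙│2
1│♖ · ♗ · ♔ ♗ ♖ ·│1
  ─────────────────
  a b c d e f g h


16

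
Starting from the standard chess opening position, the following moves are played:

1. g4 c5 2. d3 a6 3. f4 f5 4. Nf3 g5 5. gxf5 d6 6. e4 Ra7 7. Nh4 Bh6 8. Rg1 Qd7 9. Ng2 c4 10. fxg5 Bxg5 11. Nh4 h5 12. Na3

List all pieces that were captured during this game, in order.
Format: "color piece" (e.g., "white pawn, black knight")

Tracking captures:
  gxf5: captured black pawn
  fxg5: captured black pawn
  Bxg5: captured white pawn

black pawn, black pawn, white pawn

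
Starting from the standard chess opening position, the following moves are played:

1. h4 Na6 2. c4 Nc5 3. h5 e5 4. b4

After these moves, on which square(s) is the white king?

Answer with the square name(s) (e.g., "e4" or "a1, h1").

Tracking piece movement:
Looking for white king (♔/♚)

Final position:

  a b c d e f g h
  ─────────────────
8│♜ · ♝ ♛ ♚ ♝ ♞ ♜│8
7│♟ ♟ ♟ ♟ · ♟ ♟ ♟│7
6│· · · · · · · ·│6
5│· · ♞ · ♟ · · ♙│5
4│· ♙ ♙ · · · · ·│4
3│· · · · · · · ·│3
2│♙ · · ♙ ♙ ♙ ♙ ·│2
1│♖ ♘ ♗ ♕ ♔ ♗ ♘ ♖│1
  ─────────────────
  a b c d e f g h


e1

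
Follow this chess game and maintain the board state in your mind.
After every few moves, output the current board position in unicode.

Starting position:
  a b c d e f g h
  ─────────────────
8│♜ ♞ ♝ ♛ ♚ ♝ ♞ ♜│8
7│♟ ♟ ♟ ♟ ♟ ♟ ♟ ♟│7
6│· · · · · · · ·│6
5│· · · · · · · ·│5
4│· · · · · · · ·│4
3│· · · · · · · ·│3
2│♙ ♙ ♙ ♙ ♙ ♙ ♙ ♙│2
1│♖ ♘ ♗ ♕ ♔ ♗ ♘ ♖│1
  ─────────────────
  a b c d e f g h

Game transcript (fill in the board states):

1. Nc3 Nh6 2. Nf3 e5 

  a b c d e f g h
  ─────────────────
8│♜ ♞ ♝ ♛ ♚ ♝ · ♜│8
7│♟ ♟ ♟ ♟ · ♟ ♟ ♟│7
6│· · · · · · · ♞│6
5│· · · · ♟ · · ·│5
4│· · · · · · · ·│4
3│· · ♘ · · ♘ · ·│3
2│♙ ♙ ♙ ♙ ♙ ♙ ♙ ♙│2
1│♖ · ♗ ♕ ♔ ♗ · ♖│1
  ─────────────────
  a b c d e f g h

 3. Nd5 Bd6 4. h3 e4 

  a b c d e f g h
  ─────────────────
8│♜ ♞ ♝ ♛ ♚ · · ♜│8
7│♟ ♟ ♟ ♟ · ♟ ♟ ♟│7
6│· · · ♝ · · · ♞│6
5│· · · ♘ · · · ·│5
4│· · · · ♟ · · ·│4
3│· · · · · ♘ · ♙│3
2│♙ ♙ ♙ ♙ ♙ ♙ ♙ ·│2
1│♖ · ♗ ♕ ♔ ♗ · ♖│1
  ─────────────────
  a b c d e f g h

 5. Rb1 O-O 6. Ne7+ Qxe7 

  a b c d e f g h
  ─────────────────
8│♜ ♞ ♝ · · ♜ ♚ ·│8
7│♟ ♟ ♟ ♟ ♛ ♟ ♟ ♟│7
6│· · · ♝ · · · ♞│6
5│· · · · · · · ·│5
4│· · · · ♟ · · ·│4
3│· · · · · ♘ · ♙│3
2│♙ ♙ ♙ ♙ ♙ ♙ ♙ ·│2
1│· ♖ ♗ ♕ ♔ ♗ · ♖│1
  ─────────────────
  a b c d e f g h

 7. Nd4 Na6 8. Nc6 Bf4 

  a b c d e f g h
  ─────────────────
8│♜ · ♝ · · ♜ ♚ ·│8
7│♟ ♟ ♟ ♟ ♛ ♟ ♟ ♟│7
6│♞ · ♘ · · · · ♞│6
5│· · · · · · · ·│5
4│· · · · ♟ ♝ · ·│4
3│· · · · · · · ♙│3
2│♙ ♙ ♙ ♙ ♙ ♙ ♙ ·│2
1│· ♖ ♗ ♕ ♔ ♗ · ♖│1
  ─────────────────
  a b c d e f g h

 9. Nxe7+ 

  a b c d e f g h
  ─────────────────
8│♜ · ♝ · · ♜ ♚ ·│8
7│♟ ♟ ♟ ♟ ♘ ♟ ♟ ♟│7
6│♞ · · · · · · ♞│6
5│· · · · · · · ·│5
4│· · · · ♟ ♝ · ·│4
3│· · · · · · · ♙│3
2│♙ ♙ ♙ ♙ ♙ ♙ ♙ ·│2
1│· ♖ ♗ ♕ ♔ ♗ · ♖│1
  ─────────────────
  a b c d e f g h


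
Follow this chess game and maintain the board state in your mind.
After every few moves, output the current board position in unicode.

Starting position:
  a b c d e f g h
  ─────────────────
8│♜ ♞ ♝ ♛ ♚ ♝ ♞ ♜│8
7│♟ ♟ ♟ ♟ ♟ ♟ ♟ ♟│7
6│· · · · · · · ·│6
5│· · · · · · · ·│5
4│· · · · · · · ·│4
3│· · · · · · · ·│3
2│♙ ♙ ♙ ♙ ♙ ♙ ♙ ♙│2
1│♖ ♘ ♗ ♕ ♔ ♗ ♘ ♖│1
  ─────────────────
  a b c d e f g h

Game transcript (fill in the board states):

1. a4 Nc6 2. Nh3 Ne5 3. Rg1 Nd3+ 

  a b c d e f g h
  ─────────────────
8│♜ · ♝ ♛ ♚ ♝ ♞ ♜│8
7│♟ ♟ ♟ ♟ ♟ ♟ ♟ ♟│7
6│· · · · · · · ·│6
5│· · · · · · · ·│5
4│♙ · · · · · · ·│4
3│· · · ♞ · · · ♘│3
2│· ♙ ♙ ♙ ♙ ♙ ♙ ♙│2
1│♖ ♘ ♗ ♕ ♔ ♗ ♖ ·│1
  ─────────────────
  a b c d e f g h

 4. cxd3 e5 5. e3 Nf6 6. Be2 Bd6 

  a b c d e f g h
  ─────────────────
8│♜ · ♝ ♛ ♚ · · ♜│8
7│♟ ♟ ♟ ♟ · ♟ ♟ ♟│7
6│· · · ♝ · ♞ · ·│6
5│· · · · ♟ · · ·│5
4│♙ · · · · · · ·│4
3│· · · ♙ ♙ · · ♘│3
2│· ♙ · ♙ ♗ ♙ ♙ ♙│2
1│♖ ♘ ♗ ♕ ♔ · ♖ ·│1
  ─────────────────
  a b c d e f g h

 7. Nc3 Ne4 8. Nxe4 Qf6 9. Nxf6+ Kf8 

  a b c d e f g h
  ─────────────────
8│♜ · ♝ · · ♚ · ♜│8
7│♟ ♟ ♟ ♟ · ♟ ♟ ♟│7
6│· · · ♝ · ♘ · ·│6
5│· · · · ♟ · · ·│5
4│♙ · · · · · · ·│4
3│· · · ♙ ♙ · · ♘│3
2│· ♙ · ♙ ♗ ♙ ♙ ♙│2
1│♖ · ♗ ♕ ♔ · ♖ ·│1
  ─────────────────
  a b c d e f g h

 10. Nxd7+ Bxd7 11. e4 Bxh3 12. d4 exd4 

  a b c d e f g h
  ─────────────────
8│♜ · · · · ♚ · ♜│8
7│♟ ♟ ♟ · · ♟ ♟ ♟│7
6│· · · ♝ · · · ·│6
5│· · · · · · · ·│5
4│♙ · · ♟ ♙ · · ·│4
3│· · · · · · · ♝│3
2│· ♙ · ♙ ♗ ♙ ♙ ♙│2
1│♖ · ♗ ♕ ♔ · ♖ ·│1
  ─────────────────
  a b c d e f g h

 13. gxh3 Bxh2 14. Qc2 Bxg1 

  a b c d e f g h
  ─────────────────
8│♜ · · · · ♚ · ♜│8
7│♟ ♟ ♟ · · ♟ ♟ ♟│7
6│· · · · · · · ·│6
5│· · · · · · · ·│5
4│♙ · · ♟ ♙ · · ·│4
3│· · · · · · · ♙│3
2│· ♙ ♕ ♙ ♗ ♙ · ·│2
1│♖ · ♗ · ♔ · ♝ ·│1
  ─────────────────
  a b c d e f g h


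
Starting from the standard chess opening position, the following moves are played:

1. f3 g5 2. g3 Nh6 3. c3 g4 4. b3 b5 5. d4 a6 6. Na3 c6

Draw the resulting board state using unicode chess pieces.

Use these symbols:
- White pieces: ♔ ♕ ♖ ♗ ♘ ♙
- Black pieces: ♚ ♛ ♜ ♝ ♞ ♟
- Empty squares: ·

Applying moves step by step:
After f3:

♜ ♞ ♝ ♛ ♚ ♝ ♞ ♜
♟ ♟ ♟ ♟ ♟ ♟ ♟ ♟
· · · · · · · ·
· · · · · · · ·
· · · · · · · ·
· · · · · ♙ · ·
♙ ♙ ♙ ♙ ♙ · ♙ ♙
♖ ♘ ♗ ♕ ♔ ♗ ♘ ♖


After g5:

♜ ♞ ♝ ♛ ♚ ♝ ♞ ♜
♟ ♟ ♟ ♟ ♟ ♟ · ♟
· · · · · · · ·
· · · · · · ♟ ·
· · · · · · · ·
· · · · · ♙ · ·
♙ ♙ ♙ ♙ ♙ · ♙ ♙
♖ ♘ ♗ ♕ ♔ ♗ ♘ ♖


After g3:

♜ ♞ ♝ ♛ ♚ ♝ ♞ ♜
♟ ♟ ♟ ♟ ♟ ♟ · ♟
· · · · · · · ·
· · · · · · ♟ ·
· · · · · · · ·
· · · · · ♙ ♙ ·
♙ ♙ ♙ ♙ ♙ · · ♙
♖ ♘ ♗ ♕ ♔ ♗ ♘ ♖


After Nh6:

♜ ♞ ♝ ♛ ♚ ♝ · ♜
♟ ♟ ♟ ♟ ♟ ♟ · ♟
· · · · · · · ♞
· · · · · · ♟ ·
· · · · · · · ·
· · · · · ♙ ♙ ·
♙ ♙ ♙ ♙ ♙ · · ♙
♖ ♘ ♗ ♕ ♔ ♗ ♘ ♖


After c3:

♜ ♞ ♝ ♛ ♚ ♝ · ♜
♟ ♟ ♟ ♟ ♟ ♟ · ♟
· · · · · · · ♞
· · · · · · ♟ ·
· · · · · · · ·
· · ♙ · · ♙ ♙ ·
♙ ♙ · ♙ ♙ · · ♙
♖ ♘ ♗ ♕ ♔ ♗ ♘ ♖


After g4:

♜ ♞ ♝ ♛ ♚ ♝ · ♜
♟ ♟ ♟ ♟ ♟ ♟ · ♟
· · · · · · · ♞
· · · · · · · ·
· · · · · · ♟ ·
· · ♙ · · ♙ ♙ ·
♙ ♙ · ♙ ♙ · · ♙
♖ ♘ ♗ ♕ ♔ ♗ ♘ ♖


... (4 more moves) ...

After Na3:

♜ ♞ ♝ ♛ ♚ ♝ · ♜
· · ♟ ♟ ♟ ♟ · ♟
♟ · · · · · · ♞
· ♟ · · · · · ·
· · · ♙ · · ♟ ·
♘ ♙ ♙ · · ♙ ♙ ·
♙ · · · ♙ · · ♙
♖ · ♗ ♕ ♔ ♗ ♘ ♖


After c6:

♜ ♞ ♝ ♛ ♚ ♝ · ♜
· · · ♟ ♟ ♟ · ♟
♟ · ♟ · · · · ♞
· ♟ · · · · · ·
· · · ♙ · · ♟ ·
♘ ♙ ♙ · · ♙ ♙ ·
♙ · · · ♙ · · ♙
♖ · ♗ ♕ ♔ ♗ ♘ ♖



  a b c d e f g h
  ─────────────────
8│♜ ♞ ♝ ♛ ♚ ♝ · ♜│8
7│· · · ♟ ♟ ♟ · ♟│7
6│♟ · ♟ · · · · ♞│6
5│· ♟ · · · · · ·│5
4│· · · ♙ · · ♟ ·│4
3│♘ ♙ ♙ · · ♙ ♙ ·│3
2│♙ · · · ♙ · · ♙│2
1│♖ · ♗ ♕ ♔ ♗ ♘ ♖│1
  ─────────────────
  a b c d e f g h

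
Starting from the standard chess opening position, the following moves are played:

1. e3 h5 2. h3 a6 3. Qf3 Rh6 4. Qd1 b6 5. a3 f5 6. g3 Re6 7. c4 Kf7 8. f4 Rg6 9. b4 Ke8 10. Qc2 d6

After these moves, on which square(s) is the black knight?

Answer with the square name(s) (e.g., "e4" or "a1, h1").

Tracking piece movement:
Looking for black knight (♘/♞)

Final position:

  a b c d e f g h
  ─────────────────
8│♜ ♞ ♝ ♛ ♚ ♝ ♞ ·│8
7│· · ♟ · ♟ · ♟ ·│7
6│♟ ♟ · ♟ · · ♜ ·│6
5│· · · · · ♟ · ♟│5
4│· ♙ ♙ · · ♙ · ·│4
3│♙ · · · ♙ · ♙ ♙│3
2│· · ♕ ♙ · · · ·│2
1│♖ ♘ ♗ · ♔ ♗ ♘ ♖│1
  ─────────────────
  a b c d e f g h


b8, g8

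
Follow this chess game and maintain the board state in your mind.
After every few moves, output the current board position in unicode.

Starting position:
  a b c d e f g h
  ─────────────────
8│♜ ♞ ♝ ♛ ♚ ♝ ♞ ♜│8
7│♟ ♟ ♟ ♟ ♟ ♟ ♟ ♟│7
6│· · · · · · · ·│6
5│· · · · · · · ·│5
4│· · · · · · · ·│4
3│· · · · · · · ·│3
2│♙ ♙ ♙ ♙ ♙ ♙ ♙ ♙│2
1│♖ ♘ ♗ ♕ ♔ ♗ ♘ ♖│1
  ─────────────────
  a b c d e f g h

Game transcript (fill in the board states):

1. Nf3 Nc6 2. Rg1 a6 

  a b c d e f g h
  ─────────────────
8│♜ · ♝ ♛ ♚ ♝ ♞ ♜│8
7│· ♟ ♟ ♟ ♟ ♟ ♟ ♟│7
6│♟ · ♞ · · · · ·│6
5│· · · · · · · ·│5
4│· · · · · · · ·│4
3│· · · · · ♘ · ·│3
2│♙ ♙ ♙ ♙ ♙ ♙ ♙ ♙│2
1│♖ ♘ ♗ ♕ ♔ ♗ ♖ ·│1
  ─────────────────
  a b c d e f g h

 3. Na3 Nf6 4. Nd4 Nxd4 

  a b c d e f g h
  ─────────────────
8│♜ · ♝ ♛ ♚ ♝ · ♜│8
7│· ♟ ♟ ♟ ♟ ♟ ♟ ♟│7
6│♟ · · · · ♞ · ·│6
5│· · · · · · · ·│5
4│· · · ♞ · · · ·│4
3│♘ · · · · · · ·│3
2│♙ ♙ ♙ ♙ ♙ ♙ ♙ ♙│2
1│♖ · ♗ ♕ ♔ ♗ ♖ ·│1
  ─────────────────
  a b c d e f g h

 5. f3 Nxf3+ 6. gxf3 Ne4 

  a b c d e f g h
  ─────────────────
8│♜ · ♝ ♛ ♚ ♝ · ♜│8
7│· ♟ ♟ ♟ ♟ ♟ ♟ ♟│7
6│♟ · · · · · · ·│6
5│· · · · · · · ·│5
4│· · · · ♞ · · ·│4
3│♘ · · · · ♙ · ·│3
2│♙ ♙ ♙ ♙ ♙ · · ♙│2
1│♖ · ♗ ♕ ♔ ♗ ♖ ·│1
  ─────────────────
  a b c d e f g h

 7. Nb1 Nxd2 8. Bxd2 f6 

  a b c d e f g h
  ─────────────────
8│♜ · ♝ ♛ ♚ ♝ · ♜│8
7│· ♟ ♟ ♟ ♟ · ♟ ♟│7
6│♟ · · · · ♟ · ·│6
5│· · · · · · · ·│5
4│· · · · · · · ·│4
3│· · · · · ♙ · ·│3
2│♙ ♙ ♙ ♗ ♙ · · ♙│2
1│♖ ♘ · ♕ ♔ ♗ ♖ ·│1
  ─────────────────
  a b c d e f g h



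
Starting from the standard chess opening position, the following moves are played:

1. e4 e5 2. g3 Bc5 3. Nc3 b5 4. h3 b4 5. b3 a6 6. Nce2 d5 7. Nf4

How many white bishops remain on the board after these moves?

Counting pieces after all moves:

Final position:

  a b c d e f g h
  ─────────────────
8│♜ ♞ ♝ ♛ ♚ · ♞ ♜│8
7│· · ♟ · · ♟ ♟ ♟│7
6│♟ · · · · · · ·│6
5│· · ♝ ♟ ♟ · · ·│5
4│· ♟ · · ♙ ♘ · ·│4
3│· ♙ · · · · ♙ ♙│3
2│♙ · ♙ ♙ · ♙ · ·│2
1│♖ · ♗ ♕ ♔ ♗ ♘ ♖│1
  ─────────────────
  a b c d e f g h


2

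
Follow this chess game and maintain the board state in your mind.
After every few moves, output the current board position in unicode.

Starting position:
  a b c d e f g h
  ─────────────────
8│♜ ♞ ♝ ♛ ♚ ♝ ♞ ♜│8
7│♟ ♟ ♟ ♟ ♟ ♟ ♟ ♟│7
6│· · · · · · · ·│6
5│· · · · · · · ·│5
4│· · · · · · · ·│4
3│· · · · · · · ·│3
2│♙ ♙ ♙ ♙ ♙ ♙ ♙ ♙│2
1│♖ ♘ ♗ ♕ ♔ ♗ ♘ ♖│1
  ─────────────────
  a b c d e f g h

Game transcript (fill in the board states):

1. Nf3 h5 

  a b c d e f g h
  ─────────────────
8│♜ ♞ ♝ ♛ ♚ ♝ ♞ ♜│8
7│♟ ♟ ♟ ♟ ♟ ♟ ♟ ·│7
6│· · · · · · · ·│6
5│· · · · · · · ♟│5
4│· · · · · · · ·│4
3│· · · · · ♘ · ·│3
2│♙ ♙ ♙ ♙ ♙ ♙ ♙ ♙│2
1│♖ ♘ ♗ ♕ ♔ ♗ · ♖│1
  ─────────────────
  a b c d e f g h

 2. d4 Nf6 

  a b c d e f g h
  ─────────────────
8│♜ ♞ ♝ ♛ ♚ ♝ · ♜│8
7│♟ ♟ ♟ ♟ ♟ ♟ ♟ ·│7
6│· · · · · ♞ · ·│6
5│· · · · · · · ♟│5
4│· · · ♙ · · · ·│4
3│· · · · · ♘ · ·│3
2│♙ ♙ ♙ · ♙ ♙ ♙ ♙│2
1│♖ ♘ ♗ ♕ ♔ ♗ · ♖│1
  ─────────────────
  a b c d e f g h

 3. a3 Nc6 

  a b c d e f g h
  ─────────────────
8│♜ · ♝ ♛ ♚ ♝ · ♜│8
7│♟ ♟ ♟ ♟ ♟ ♟ ♟ ·│7
6│· · ♞ · · ♞ · ·│6
5│· · · · · · · ♟│5
4│· · · ♙ · · · ·│4
3│♙ · · · · ♘ · ·│3
2│· ♙ ♙ · ♙ ♙ ♙ ♙│2
1│♖ ♘ ♗ ♕ ♔ ♗ · ♖│1
  ─────────────────
  a b c d e f g h

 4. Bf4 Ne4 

  a b c d e f g h
  ─────────────────
8│♜ · ♝ ♛ ♚ ♝ · ♜│8
7│♟ ♟ ♟ ♟ ♟ ♟ ♟ ·│7
6│· · ♞ · · · · ·│6
5│· · · · · · · ♟│5
4│· · · ♙ ♞ ♗ · ·│4
3│♙ · · · · ♘ · ·│3
2│· ♙ ♙ · ♙ ♙ ♙ ♙│2
1│♖ ♘ · ♕ ♔ ♗ · ♖│1
  ─────────────────
  a b c d e f g h

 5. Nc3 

  a b c d e f g h
  ─────────────────
8│♜ · ♝ ♛ ♚ ♝ · ♜│8
7│♟ ♟ ♟ ♟ ♟ ♟ ♟ ·│7
6│· · ♞ · · · · ·│6
5│· · · · · · · ♟│5
4│· · · ♙ ♞ ♗ · ·│4
3│♙ · ♘ · · ♘ · ·│3
2│· ♙ ♙ · ♙ ♙ ♙ ♙│2
1│♖ · · ♕ ♔ ♗ · ♖│1
  ─────────────────
  a b c d e f g h


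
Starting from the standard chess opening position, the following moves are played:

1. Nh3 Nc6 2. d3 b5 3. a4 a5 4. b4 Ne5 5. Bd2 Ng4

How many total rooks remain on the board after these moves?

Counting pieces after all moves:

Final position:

  a b c d e f g h
  ─────────────────
8│♜ · ♝ ♛ ♚ ♝ ♞ ♜│8
7│· · ♟ ♟ ♟ ♟ ♟ ♟│7
6│· · · · · · · ·│6
5│♟ ♟ · · · · · ·│5
4│♙ ♙ · · · · ♞ ·│4
3│· · · ♙ · · · ♘│3
2│· · ♙ ♗ ♙ ♙ ♙ ♙│2
1│♖ ♘ · ♕ ♔ ♗ · ♖│1
  ─────────────────
  a b c d e f g h


4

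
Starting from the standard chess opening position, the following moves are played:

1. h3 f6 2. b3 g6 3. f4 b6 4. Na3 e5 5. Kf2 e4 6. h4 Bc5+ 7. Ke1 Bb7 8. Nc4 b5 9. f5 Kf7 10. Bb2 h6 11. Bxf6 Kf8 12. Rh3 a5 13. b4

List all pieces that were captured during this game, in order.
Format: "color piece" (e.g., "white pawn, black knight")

Tracking captures:
  Bxf6: captured black pawn

black pawn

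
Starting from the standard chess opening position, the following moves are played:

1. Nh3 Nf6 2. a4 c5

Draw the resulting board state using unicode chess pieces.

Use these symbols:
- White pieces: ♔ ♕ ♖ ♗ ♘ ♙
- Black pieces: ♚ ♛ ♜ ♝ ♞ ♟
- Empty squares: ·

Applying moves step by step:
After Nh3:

♜ ♞ ♝ ♛ ♚ ♝ ♞ ♜
♟ ♟ ♟ ♟ ♟ ♟ ♟ ♟
· · · · · · · ·
· · · · · · · ·
· · · · · · · ·
· · · · · · · ♘
♙ ♙ ♙ ♙ ♙ ♙ ♙ ♙
♖ ♘ ♗ ♕ ♔ ♗ · ♖


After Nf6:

♜ ♞ ♝ ♛ ♚ ♝ · ♜
♟ ♟ ♟ ♟ ♟ ♟ ♟ ♟
· · · · · ♞ · ·
· · · · · · · ·
· · · · · · · ·
· · · · · · · ♘
♙ ♙ ♙ ♙ ♙ ♙ ♙ ♙
♖ ♘ ♗ ♕ ♔ ♗ · ♖


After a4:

♜ ♞ ♝ ♛ ♚ ♝ · ♜
♟ ♟ ♟ ♟ ♟ ♟ ♟ ♟
· · · · · ♞ · ·
· · · · · · · ·
♙ · · · · · · ·
· · · · · · · ♘
· ♙ ♙ ♙ ♙ ♙ ♙ ♙
♖ ♘ ♗ ♕ ♔ ♗ · ♖


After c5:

♜ ♞ ♝ ♛ ♚ ♝ · ♜
♟ ♟ · ♟ ♟ ♟ ♟ ♟
· · · · · ♞ · ·
· · ♟ · · · · ·
♙ · · · · · · ·
· · · · · · · ♘
· ♙ ♙ ♙ ♙ ♙ ♙ ♙
♖ ♘ ♗ ♕ ♔ ♗ · ♖



  a b c d e f g h
  ─────────────────
8│♜ ♞ ♝ ♛ ♚ ♝ · ♜│8
7│♟ ♟ · ♟ ♟ ♟ ♟ ♟│7
6│· · · · · ♞ · ·│6
5│· · ♟ · · · · ·│5
4│♙ · · · · · · ·│4
3│· · · · · · · ♘│3
2│· ♙ ♙ ♙ ♙ ♙ ♙ ♙│2
1│♖ ♘ ♗ ♕ ♔ ♗ · ♖│1
  ─────────────────
  a b c d e f g h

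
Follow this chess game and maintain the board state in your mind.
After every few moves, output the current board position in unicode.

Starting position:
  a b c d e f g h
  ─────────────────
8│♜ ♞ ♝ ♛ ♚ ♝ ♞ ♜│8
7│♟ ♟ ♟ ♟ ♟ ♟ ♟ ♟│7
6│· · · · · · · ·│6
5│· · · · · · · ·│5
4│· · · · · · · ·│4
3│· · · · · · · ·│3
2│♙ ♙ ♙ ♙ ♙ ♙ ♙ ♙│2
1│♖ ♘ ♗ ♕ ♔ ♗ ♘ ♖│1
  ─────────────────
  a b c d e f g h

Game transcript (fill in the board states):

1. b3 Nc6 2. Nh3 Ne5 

  a b c d e f g h
  ─────────────────
8│♜ · ♝ ♛ ♚ ♝ ♞ ♜│8
7│♟ ♟ ♟ ♟ ♟ ♟ ♟ ♟│7
6│· · · · · · · ·│6
5│· · · · ♞ · · ·│5
4│· · · · · · · ·│4
3│· ♙ · · · · · ♘│3
2│♙ · ♙ ♙ ♙ ♙ ♙ ♙│2
1│♖ ♘ ♗ ♕ ♔ ♗ · ♖│1
  ─────────────────
  a b c d e f g h

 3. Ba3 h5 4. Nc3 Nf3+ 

  a b c d e f g h
  ─────────────────
8│♜ · ♝ ♛ ♚ ♝ ♞ ♜│8
7│♟ ♟ ♟ ♟ ♟ ♟ ♟ ·│7
6│· · · · · · · ·│6
5│· · · · · · · ♟│5
4│· · · · · · · ·│4
3│♗ ♙ ♘ · · ♞ · ♘│3
2│♙ · ♙ ♙ ♙ ♙ ♙ ♙│2
1│♖ · · ♕ ♔ ♗ · ♖│1
  ─────────────────
  a b c d e f g h

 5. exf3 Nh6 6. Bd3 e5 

  a b c d e f g h
  ─────────────────
8│♜ · ♝ ♛ ♚ ♝ · ♜│8
7│♟ ♟ ♟ ♟ · ♟ ♟ ·│7
6│· · · · · · · ♞│6
5│· · · · ♟ · · ♟│5
4│· · · · · · · ·│4
3│♗ ♙ ♘ ♗ · ♙ · ♘│3
2│♙ · ♙ ♙ · ♙ ♙ ♙│2
1│♖ · · ♕ ♔ · · ♖│1
  ─────────────────
  a b c d e f g h

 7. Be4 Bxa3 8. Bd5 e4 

  a b c d e f g h
  ─────────────────
8│♜ · ♝ ♛ ♚ · · ♜│8
7│♟ ♟ ♟ ♟ · ♟ ♟ ·│7
6│· · · · · · · ♞│6
5│· · · ♗ · · · ♟│5
4│· · · · ♟ · · ·│4
3│♝ ♙ ♘ · · ♙ · ♘│3
2│♙ · ♙ ♙ · ♙ ♙ ♙│2
1│♖ · · ♕ ♔ · · ♖│1
  ─────────────────
  a b c d e f g h

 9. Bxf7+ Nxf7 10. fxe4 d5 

  a b c d e f g h
  ─────────────────
8│♜ · ♝ ♛ ♚ · · ♜│8
7│♟ ♟ ♟ · · ♞ ♟ ·│7
6│· · · · · · · ·│6
5│· · · ♟ · · · ♟│5
4│· · · · ♙ · · ·│4
3│♝ ♙ ♘ · · · · ♘│3
2│♙ · ♙ ♙ · ♙ ♙ ♙│2
1│♖ · · ♕ ♔ · · ♖│1
  ─────────────────
  a b c d e f g h



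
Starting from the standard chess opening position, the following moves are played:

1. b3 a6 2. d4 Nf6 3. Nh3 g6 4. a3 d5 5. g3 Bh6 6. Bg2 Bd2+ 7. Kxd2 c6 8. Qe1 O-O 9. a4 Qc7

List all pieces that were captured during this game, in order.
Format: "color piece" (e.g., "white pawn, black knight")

Tracking captures:
  Kxd2: captured black bishop

black bishop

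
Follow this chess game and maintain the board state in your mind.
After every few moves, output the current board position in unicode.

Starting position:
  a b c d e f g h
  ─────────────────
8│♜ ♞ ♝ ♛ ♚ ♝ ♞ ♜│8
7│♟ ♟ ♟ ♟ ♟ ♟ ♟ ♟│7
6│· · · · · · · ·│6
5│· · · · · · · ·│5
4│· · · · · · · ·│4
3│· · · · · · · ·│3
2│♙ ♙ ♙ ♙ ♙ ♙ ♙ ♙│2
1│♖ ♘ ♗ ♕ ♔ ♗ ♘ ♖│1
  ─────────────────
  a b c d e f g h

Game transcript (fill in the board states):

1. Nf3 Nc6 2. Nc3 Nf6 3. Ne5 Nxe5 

  a b c d e f g h
  ─────────────────
8│♜ · ♝ ♛ ♚ ♝ · ♜│8
7│♟ ♟ ♟ ♟ ♟ ♟ ♟ ♟│7
6│· · · · · ♞ · ·│6
5│· · · · ♞ · · ·│5
4│· · · · · · · ·│4
3│· · ♘ · · · · ·│3
2│♙ ♙ ♙ ♙ ♙ ♙ ♙ ♙│2
1│♖ · ♗ ♕ ♔ ♗ · ♖│1
  ─────────────────
  a b c d e f g h

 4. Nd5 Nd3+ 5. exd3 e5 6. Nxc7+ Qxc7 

  a b c d e f g h
  ─────────────────
8│♜ · ♝ · ♚ ♝ · ♜│8
7│♟ ♟ ♛ ♟ · ♟ ♟ ♟│7
6│· · · · · ♞ · ·│6
5│· · · · ♟ · · ·│5
4│· · · · · · · ·│4
3│· · · ♙ · · · ·│3
2│♙ ♙ ♙ ♙ · ♙ ♙ ♙│2
1│♖ · ♗ ♕ ♔ ♗ · ♖│1
  ─────────────────
  a b c d e f g h

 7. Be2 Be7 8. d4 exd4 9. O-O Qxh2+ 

  a b c d e f g h
  ─────────────────
8│♜ · ♝ · ♚ · · ♜│8
7│♟ ♟ · ♟ ♝ ♟ ♟ ♟│7
6│· · · · · ♞ · ·│6
5│· · · · · · · ·│5
4│· · · ♟ · · · ·│4
3│· · · · · · · ·│3
2│♙ ♙ ♙ ♙ ♗ ♙ ♙ ♛│2
1│♖ · ♗ ♕ · ♖ ♔ ·│1
  ─────────────────
  a b c d e f g h

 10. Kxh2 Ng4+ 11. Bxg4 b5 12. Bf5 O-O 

  a b c d e f g h
  ─────────────────
8│♜ · ♝ · · ♜ ♚ ·│8
7│♟ · · ♟ ♝ ♟ ♟ ♟│7
6│· · · · · · · ·│6
5│· ♟ · · · ♗ · ·│5
4│· · · ♟ · · · ·│4
3│· · · · · · · ·│3
2│♙ ♙ ♙ ♙ · ♙ ♙ ♔│2
1│♖ · ♗ ♕ · ♖ · ·│1
  ─────────────────
  a b c d e f g h



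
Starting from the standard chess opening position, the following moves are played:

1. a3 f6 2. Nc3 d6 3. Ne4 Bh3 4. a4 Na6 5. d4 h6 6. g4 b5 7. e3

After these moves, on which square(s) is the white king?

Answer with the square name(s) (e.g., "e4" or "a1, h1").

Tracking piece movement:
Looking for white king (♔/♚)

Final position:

  a b c d e f g h
  ─────────────────
8│♜ · · ♛ ♚ ♝ ♞ ♜│8
7│♟ · ♟ · ♟ · ♟ ·│7
6│♞ · · ♟ · ♟ · ♟│6
5│· ♟ · · · · · ·│5
4│♙ · · ♙ ♘ · ♙ ·│4
3│· · · · ♙ · · ♝│3
2│· ♙ ♙ · · ♙ · ♙│2
1│♖ · ♗ ♕ ♔ ♗ ♘ ♖│1
  ─────────────────
  a b c d e f g h


e1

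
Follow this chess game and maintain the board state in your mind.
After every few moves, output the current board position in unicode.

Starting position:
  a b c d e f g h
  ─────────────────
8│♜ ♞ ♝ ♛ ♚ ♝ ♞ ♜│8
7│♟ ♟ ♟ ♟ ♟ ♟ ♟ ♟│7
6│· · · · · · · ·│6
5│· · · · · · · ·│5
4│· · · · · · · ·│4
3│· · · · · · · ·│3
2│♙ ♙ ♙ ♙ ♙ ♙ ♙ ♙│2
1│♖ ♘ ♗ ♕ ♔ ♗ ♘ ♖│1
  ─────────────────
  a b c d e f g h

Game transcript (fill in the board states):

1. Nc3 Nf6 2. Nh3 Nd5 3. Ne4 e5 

  a b c d e f g h
  ─────────────────
8│♜ ♞ ♝ ♛ ♚ ♝ · ♜│8
7│♟ ♟ ♟ ♟ · ♟ ♟ ♟│7
6│· · · · · · · ·│6
5│· · · ♞ ♟ · · ·│5
4│· · · · ♘ · · ·│4
3│· · · · · · · ♘│3
2│♙ ♙ ♙ ♙ ♙ ♙ ♙ ♙│2
1│♖ · ♗ ♕ ♔ ♗ · ♖│1
  ─────────────────
  a b c d e f g h

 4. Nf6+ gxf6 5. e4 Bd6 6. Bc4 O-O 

  a b c d e f g h
  ─────────────────
8│♜ ♞ ♝ ♛ · ♜ ♚ ·│8
7│♟ ♟ ♟ ♟ · ♟ · ♟│7
6│· · · ♝ · ♟ · ·│6
5│· · · ♞ ♟ · · ·│5
4│· · ♗ · ♙ · · ·│4
3│· · · · · · · ♘│3
2│♙ ♙ ♙ ♙ · ♙ ♙ ♙│2
1│♖ · ♗ ♕ ♔ · · ♖│1
  ─────────────────
  a b c d e f g h

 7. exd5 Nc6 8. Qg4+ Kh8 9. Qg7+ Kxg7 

  a b c d e f g h
  ─────────────────
8│♜ · ♝ ♛ · ♜ · ·│8
7│♟ ♟ ♟ ♟ · ♟ ♚ ♟│7
6│· · ♞ ♝ · ♟ · ·│6
5│· · · ♙ ♟ · · ·│5
4│· · ♗ · · · · ·│4
3│· · · · · · · ♘│3
2│♙ ♙ ♙ ♙ · ♙ ♙ ♙│2
1│♖ · ♗ · ♔ · · ♖│1
  ─────────────────
  a b c d e f g h

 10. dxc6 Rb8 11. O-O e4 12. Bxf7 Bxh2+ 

  a b c d e f g h
  ─────────────────
8│· ♜ ♝ ♛ · ♜ · ·│8
7│♟ ♟ ♟ ♟ · ♗ ♚ ♟│7
6│· · ♙ · · ♟ · ·│6
5│· · · · · · · ·│5
4│· · · · ♟ · · ·│4
3│· · · · · · · ♘│3
2│♙ ♙ ♙ ♙ · ♙ ♙ ♝│2
1│♖ · ♗ · · ♖ ♔ ·│1
  ─────────────────
  a b c d e f g h

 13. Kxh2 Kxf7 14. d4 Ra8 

  a b c d e f g h
  ─────────────────
8│♜ · ♝ ♛ · ♜ · ·│8
7│♟ ♟ ♟ ♟ · ♚ · ♟│7
6│· · ♙ · · ♟ · ·│6
5│· · · · · · · ·│5
4│· · · ♙ ♟ · · ·│4
3│· · · · · · · ♘│3
2│♙ ♙ ♙ · · ♙ ♙ ♔│2
1│♖ · ♗ · · ♖ · ·│1
  ─────────────────
  a b c d e f g h


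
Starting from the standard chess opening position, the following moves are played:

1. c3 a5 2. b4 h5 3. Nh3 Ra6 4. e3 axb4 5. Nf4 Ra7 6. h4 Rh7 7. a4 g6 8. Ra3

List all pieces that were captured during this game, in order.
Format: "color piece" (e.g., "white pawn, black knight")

Tracking captures:
  axb4: captured white pawn

white pawn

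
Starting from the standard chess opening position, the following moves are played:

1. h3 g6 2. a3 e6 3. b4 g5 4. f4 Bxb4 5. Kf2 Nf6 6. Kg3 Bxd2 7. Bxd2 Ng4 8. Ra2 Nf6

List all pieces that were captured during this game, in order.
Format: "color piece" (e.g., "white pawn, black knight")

Tracking captures:
  Bxb4: captured white pawn
  Bxd2: captured white pawn
  Bxd2: captured black bishop

white pawn, white pawn, black bishop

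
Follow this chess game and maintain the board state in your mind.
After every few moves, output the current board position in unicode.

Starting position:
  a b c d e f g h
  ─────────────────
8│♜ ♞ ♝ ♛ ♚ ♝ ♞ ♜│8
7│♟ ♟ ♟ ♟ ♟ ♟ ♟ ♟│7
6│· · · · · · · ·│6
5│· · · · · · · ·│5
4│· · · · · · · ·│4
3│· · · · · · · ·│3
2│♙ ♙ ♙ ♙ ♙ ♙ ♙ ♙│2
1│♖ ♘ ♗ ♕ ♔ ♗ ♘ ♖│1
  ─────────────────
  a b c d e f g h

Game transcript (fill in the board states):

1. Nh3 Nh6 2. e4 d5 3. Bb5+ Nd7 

  a b c d e f g h
  ─────────────────
8│♜ · ♝ ♛ ♚ ♝ · ♜│8
7│♟ ♟ ♟ ♞ ♟ ♟ ♟ ♟│7
6│· · · · · · · ♞│6
5│· ♗ · ♟ · · · ·│5
4│· · · · ♙ · · ·│4
3│· · · · · · · ♘│3
2│♙ ♙ ♙ ♙ · ♙ ♙ ♙│2
1│♖ ♘ ♗ ♕ ♔ · · ♖│1
  ─────────────────
  a b c d e f g h

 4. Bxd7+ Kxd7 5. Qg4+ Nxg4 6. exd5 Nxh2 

  a b c d e f g h
  ─────────────────
8│♜ · ♝ ♛ · ♝ · ♜│8
7│♟ ♟ ♟ ♚ ♟ ♟ ♟ ♟│7
6│· · · · · · · ·│6
5│· · · ♙ · · · ·│5
4│· · · · · · · ·│4
3│· · · · · · · ♘│3
2│♙ ♙ ♙ ♙ · ♙ ♙ ♞│2
1│♖ ♘ ♗ · ♔ · · ♖│1
  ─────────────────
  a b c d e f g h

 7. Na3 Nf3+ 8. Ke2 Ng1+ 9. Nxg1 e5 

  a b c d e f g h
  ─────────────────
8│♜ · ♝ ♛ · ♝ · ♜│8
7│♟ ♟ ♟ ♚ · ♟ ♟ ♟│7
6│· · · · · · · ·│6
5│· · · ♙ ♟ · · ·│5
4│· · · · · · · ·│4
3│♘ · · · · · · ·│3
2│♙ ♙ ♙ ♙ ♔ ♙ ♙ ·│2
1│♖ · ♗ · · · ♘ ♖│1
  ─────────────────
  a b c d e f g h

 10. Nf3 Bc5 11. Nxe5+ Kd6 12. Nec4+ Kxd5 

  a b c d e f g h
  ─────────────────
8│♜ · ♝ ♛ · · · ♜│8
7│♟ ♟ ♟ · · ♟ ♟ ♟│7
6│· · · · · · · ·│6
5│· · ♝ ♚ · · · ·│5
4│· · ♘ · · · · ·│4
3│♘ · · · · · · ·│3
2│♙ ♙ ♙ ♙ ♔ ♙ ♙ ·│2
1│♖ · ♗ · · · · ♖│1
  ─────────────────
  a b c d e f g h

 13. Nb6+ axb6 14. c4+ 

  a b c d e f g h
  ─────────────────
8│♜ · ♝ ♛ · · · ♜│8
7│· ♟ ♟ · · ♟ ♟ ♟│7
6│· ♟ · · · · · ·│6
5│· · ♝ ♚ · · · ·│5
4│· · ♙ · · · · ·│4
3│♘ · · · · · · ·│3
2│♙ ♙ · ♙ ♔ ♙ ♙ ·│2
1│♖ · ♗ · · · · ♖│1
  ─────────────────
  a b c d e f g h
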